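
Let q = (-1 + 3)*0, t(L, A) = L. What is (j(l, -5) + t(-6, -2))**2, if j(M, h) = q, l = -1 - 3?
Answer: 36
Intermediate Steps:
l = -4
q = 0 (q = 2*0 = 0)
j(M, h) = 0
(j(l, -5) + t(-6, -2))**2 = (0 - 6)**2 = (-6)**2 = 36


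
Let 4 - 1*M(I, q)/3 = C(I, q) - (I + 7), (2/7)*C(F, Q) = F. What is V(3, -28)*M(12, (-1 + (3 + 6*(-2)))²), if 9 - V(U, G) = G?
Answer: -2109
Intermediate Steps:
C(F, Q) = 7*F/2
V(U, G) = 9 - G
M(I, q) = 33 - 15*I/2 (M(I, q) = 12 - 3*(7*I/2 - (I + 7)) = 12 - 3*(7*I/2 - (7 + I)) = 12 - 3*(7*I/2 + (-7 - I)) = 12 - 3*(-7 + 5*I/2) = 12 + (21 - 15*I/2) = 33 - 15*I/2)
V(3, -28)*M(12, (-1 + (3 + 6*(-2)))²) = (9 - 1*(-28))*(33 - 15/2*12) = (9 + 28)*(33 - 90) = 37*(-57) = -2109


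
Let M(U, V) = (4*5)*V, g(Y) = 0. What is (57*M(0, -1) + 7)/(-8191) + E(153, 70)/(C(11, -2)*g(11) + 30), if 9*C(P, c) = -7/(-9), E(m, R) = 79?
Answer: 681079/245730 ≈ 2.7717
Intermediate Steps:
M(U, V) = 20*V
C(P, c) = 7/81 (C(P, c) = (-7/(-9))/9 = (-7*(-⅑))/9 = (⅑)*(7/9) = 7/81)
(57*M(0, -1) + 7)/(-8191) + E(153, 70)/(C(11, -2)*g(11) + 30) = (57*(20*(-1)) + 7)/(-8191) + 79/((7/81)*0 + 30) = (57*(-20) + 7)*(-1/8191) + 79/(0 + 30) = (-1140 + 7)*(-1/8191) + 79/30 = -1133*(-1/8191) + 79*(1/30) = 1133/8191 + 79/30 = 681079/245730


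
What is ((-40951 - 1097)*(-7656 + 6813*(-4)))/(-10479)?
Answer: -489270528/3493 ≈ -1.4007e+5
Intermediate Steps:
((-40951 - 1097)*(-7656 + 6813*(-4)))/(-10479) = -42048*(-7656 - 27252)*(-1/10479) = -42048*(-34908)*(-1/10479) = 1467811584*(-1/10479) = -489270528/3493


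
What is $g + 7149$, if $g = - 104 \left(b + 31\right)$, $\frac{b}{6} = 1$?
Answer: $3301$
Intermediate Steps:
$b = 6$ ($b = 6 \cdot 1 = 6$)
$g = -3848$ ($g = - 104 \left(6 + 31\right) = \left(-104\right) 37 = -3848$)
$g + 7149 = -3848 + 7149 = 3301$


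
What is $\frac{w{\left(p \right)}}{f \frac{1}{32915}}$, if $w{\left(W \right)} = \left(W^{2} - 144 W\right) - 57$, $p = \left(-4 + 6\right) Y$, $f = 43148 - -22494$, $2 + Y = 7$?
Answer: $- \frac{45982255}{65642} \approx -700.5$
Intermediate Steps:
$Y = 5$ ($Y = -2 + 7 = 5$)
$f = 65642$ ($f = 43148 + 22494 = 65642$)
$p = 10$ ($p = \left(-4 + 6\right) 5 = 2 \cdot 5 = 10$)
$w{\left(W \right)} = -57 + W^{2} - 144 W$
$\frac{w{\left(p \right)}}{f \frac{1}{32915}} = \frac{-57 + 10^{2} - 1440}{65642 \cdot \frac{1}{32915}} = \frac{-57 + 100 - 1440}{65642 \cdot \frac{1}{32915}} = - \frac{1397}{\frac{65642}{32915}} = \left(-1397\right) \frac{32915}{65642} = - \frac{45982255}{65642}$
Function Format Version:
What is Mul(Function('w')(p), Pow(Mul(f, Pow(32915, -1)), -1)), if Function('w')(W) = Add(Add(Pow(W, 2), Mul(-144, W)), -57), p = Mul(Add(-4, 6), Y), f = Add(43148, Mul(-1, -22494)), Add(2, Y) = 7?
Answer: Rational(-45982255, 65642) ≈ -700.50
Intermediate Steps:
Y = 5 (Y = Add(-2, 7) = 5)
f = 65642 (f = Add(43148, 22494) = 65642)
p = 10 (p = Mul(Add(-4, 6), 5) = Mul(2, 5) = 10)
Function('w')(W) = Add(-57, Pow(W, 2), Mul(-144, W))
Mul(Function('w')(p), Pow(Mul(f, Pow(32915, -1)), -1)) = Mul(Add(-57, Pow(10, 2), Mul(-144, 10)), Pow(Mul(65642, Pow(32915, -1)), -1)) = Mul(Add(-57, 100, -1440), Pow(Mul(65642, Rational(1, 32915)), -1)) = Mul(-1397, Pow(Rational(65642, 32915), -1)) = Mul(-1397, Rational(32915, 65642)) = Rational(-45982255, 65642)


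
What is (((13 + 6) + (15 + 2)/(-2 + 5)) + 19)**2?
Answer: 17161/9 ≈ 1906.8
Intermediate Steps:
(((13 + 6) + (15 + 2)/(-2 + 5)) + 19)**2 = ((19 + 17/3) + 19)**2 = (74/3 + 19)**2 = (131/3)**2 = 17161/9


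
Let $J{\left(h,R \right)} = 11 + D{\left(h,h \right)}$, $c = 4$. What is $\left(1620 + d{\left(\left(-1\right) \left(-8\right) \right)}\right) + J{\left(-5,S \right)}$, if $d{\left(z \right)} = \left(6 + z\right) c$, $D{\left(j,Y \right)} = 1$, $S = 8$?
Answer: $1688$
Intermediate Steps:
$d{\left(z \right)} = 24 + 4 z$ ($d{\left(z \right)} = \left(6 + z\right) 4 = 24 + 4 z$)
$J{\left(h,R \right)} = 12$ ($J{\left(h,R \right)} = 11 + 1 = 12$)
$\left(1620 + d{\left(\left(-1\right) \left(-8\right) \right)}\right) + J{\left(-5,S \right)} = \left(1620 + \left(24 + 4 \left(\left(-1\right) \left(-8\right)\right)\right)\right) + 12 = \left(1620 + \left(24 + 4 \cdot 8\right)\right) + 12 = \left(1620 + \left(24 + 32\right)\right) + 12 = \left(1620 + 56\right) + 12 = 1676 + 12 = 1688$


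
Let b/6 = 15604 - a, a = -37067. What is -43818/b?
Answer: -7303/52671 ≈ -0.13865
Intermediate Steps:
b = 316026 (b = 6*(15604 - 1*(-37067)) = 6*(15604 + 37067) = 6*52671 = 316026)
-43818/b = -43818/316026 = -43818*1/316026 = -7303/52671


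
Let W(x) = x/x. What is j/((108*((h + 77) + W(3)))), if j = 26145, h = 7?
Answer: 581/204 ≈ 2.8480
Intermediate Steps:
W(x) = 1
j/((108*((h + 77) + W(3)))) = 26145/((108*((7 + 77) + 1))) = 26145/((108*(84 + 1))) = 26145/((108*85)) = 26145/9180 = 26145*(1/9180) = 581/204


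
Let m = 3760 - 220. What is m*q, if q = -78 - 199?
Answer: -980580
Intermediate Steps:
m = 3540
q = -277
m*q = 3540*(-277) = -980580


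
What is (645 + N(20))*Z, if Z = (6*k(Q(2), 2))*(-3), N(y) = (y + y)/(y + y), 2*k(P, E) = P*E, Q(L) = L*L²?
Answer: -93024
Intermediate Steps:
Q(L) = L³
k(P, E) = E*P/2 (k(P, E) = (P*E)/2 = (E*P)/2 = E*P/2)
N(y) = 1 (N(y) = (2*y)/((2*y)) = (2*y)*(1/(2*y)) = 1)
Z = -144 (Z = (6*((½)*2*2³))*(-3) = (6*((½)*2*8))*(-3) = (6*8)*(-3) = 48*(-3) = -144)
(645 + N(20))*Z = (645 + 1)*(-144) = 646*(-144) = -93024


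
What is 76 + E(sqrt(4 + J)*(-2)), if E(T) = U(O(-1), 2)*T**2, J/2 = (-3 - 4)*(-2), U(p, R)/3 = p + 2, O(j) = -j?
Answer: 1228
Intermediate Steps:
U(p, R) = 6 + 3*p (U(p, R) = 3*(p + 2) = 3*(2 + p) = 6 + 3*p)
J = 28 (J = 2*((-3 - 4)*(-2)) = 2*(-7*(-2)) = 2*14 = 28)
E(T) = 9*T**2 (E(T) = (6 + 3*(-1*(-1)))*T**2 = (6 + 3*1)*T**2 = (6 + 3)*T**2 = 9*T**2)
76 + E(sqrt(4 + J)*(-2)) = 76 + 9*(sqrt(4 + 28)*(-2))**2 = 76 + 9*(sqrt(32)*(-2))**2 = 76 + 9*((4*sqrt(2))*(-2))**2 = 76 + 9*(-8*sqrt(2))**2 = 76 + 9*128 = 76 + 1152 = 1228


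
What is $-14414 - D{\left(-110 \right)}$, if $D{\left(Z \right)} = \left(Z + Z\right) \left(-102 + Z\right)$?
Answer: $-61054$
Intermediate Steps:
$D{\left(Z \right)} = 2 Z \left(-102 + Z\right)$
$-14414 - D{\left(-110 \right)} = -14414 - 2 \left(-110\right) \left(-102 - 110\right) = -14414 - 2 \left(-110\right) \left(-212\right) = -14414 - 46640 = -61054$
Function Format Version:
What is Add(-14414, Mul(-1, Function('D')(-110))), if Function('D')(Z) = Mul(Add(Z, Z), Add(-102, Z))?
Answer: -61054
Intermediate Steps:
Function('D')(Z) = Mul(2, Z, Add(-102, Z)) (Function('D')(Z) = Mul(Mul(2, Z), Add(-102, Z)) = Mul(2, Z, Add(-102, Z)))
Add(-14414, Mul(-1, Function('D')(-110))) = Add(-14414, Mul(-1, Mul(2, -110, Add(-102, -110)))) = Add(-14414, Mul(-1, Mul(2, -110, -212))) = Add(-14414, Mul(-1, 46640)) = Add(-14414, -46640) = -61054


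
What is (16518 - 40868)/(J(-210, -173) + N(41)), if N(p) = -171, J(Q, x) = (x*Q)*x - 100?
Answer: 24350/6285361 ≈ 0.0038741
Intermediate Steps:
J(Q, x) = -100 + Q*x**2 (J(Q, x) = (Q*x)*x - 100 = Q*x**2 - 100 = -100 + Q*x**2)
(16518 - 40868)/(J(-210, -173) + N(41)) = (16518 - 40868)/((-100 - 210*(-173)**2) - 171) = -24350/((-100 - 210*29929) - 171) = -24350/((-100 - 6285090) - 171) = -24350/(-6285190 - 171) = -24350/(-6285361) = -24350*(-1/6285361) = 24350/6285361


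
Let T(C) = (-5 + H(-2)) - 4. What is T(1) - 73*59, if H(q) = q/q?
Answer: -4315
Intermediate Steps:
H(q) = 1
T(C) = -8 (T(C) = (-5 + 1) - 4 = -4 - 4 = -8)
T(1) - 73*59 = -8 - 73*59 = -8 - 4307 = -4315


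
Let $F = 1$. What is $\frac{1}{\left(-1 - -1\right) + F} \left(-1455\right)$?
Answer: $-1455$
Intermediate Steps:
$\frac{1}{\left(-1 - -1\right) + F} \left(-1455\right) = \frac{1}{\left(-1 - -1\right) + 1} \left(-1455\right) = \frac{1}{\left(-1 + 1\right) + 1} \left(-1455\right) = \frac{1}{0 + 1} \left(-1455\right) = 1^{-1} \left(-1455\right) = 1 \left(-1455\right) = -1455$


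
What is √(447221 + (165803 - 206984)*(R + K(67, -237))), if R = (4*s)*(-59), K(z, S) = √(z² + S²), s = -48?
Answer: √(-466051147 - 41181*√60658) ≈ 21822.0*I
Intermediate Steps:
K(z, S) = √(S² + z²)
R = 11328 (R = (4*(-48))*(-59) = -192*(-59) = 11328)
√(447221 + (165803 - 206984)*(R + K(67, -237))) = √(447221 + (165803 - 206984)*(11328 + √((-237)² + 67²))) = √(447221 - 41181*(11328 + √(56169 + 4489))) = √(447221 - 41181*(11328 + √60658)) = √(447221 + (-466498368 - 41181*√60658)) = √(-466051147 - 41181*√60658)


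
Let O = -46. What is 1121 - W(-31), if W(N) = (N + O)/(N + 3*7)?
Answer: 11133/10 ≈ 1113.3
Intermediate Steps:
W(N) = (-46 + N)/(21 + N) (W(N) = (N - 46)/(N + 3*7) = (-46 + N)/(N + 21) = (-46 + N)/(21 + N))
1121 - W(-31) = 1121 - (-46 - 31)/(21 - 31) = 1121 - (-77)/(-10) = 1121 - (-1)*(-77)/10 = 1121 - 1*77/10 = 1121 - 77/10 = 11133/10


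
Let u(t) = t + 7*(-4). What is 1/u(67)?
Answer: 1/39 ≈ 0.025641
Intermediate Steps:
u(t) = -28 + t (u(t) = t - 28 = -28 + t)
1/u(67) = 1/(-28 + 67) = 1/39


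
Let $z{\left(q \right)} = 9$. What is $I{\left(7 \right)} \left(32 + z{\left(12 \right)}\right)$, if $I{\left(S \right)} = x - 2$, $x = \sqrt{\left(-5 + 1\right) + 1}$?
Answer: $-82 + 41 i \sqrt{3} \approx -82.0 + 71.014 i$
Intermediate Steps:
$x = i \sqrt{3}$ ($x = \sqrt{-4 + 1} = \sqrt{-3} = i \sqrt{3} \approx 1.732 i$)
$I{\left(S \right)} = -2 + i \sqrt{3}$ ($I{\left(S \right)} = i \sqrt{3} - 2 = -2 + i \sqrt{3}$)
$I{\left(7 \right)} \left(32 + z{\left(12 \right)}\right) = \left(-2 + i \sqrt{3}\right) \left(32 + 9\right) = \left(-2 + i \sqrt{3}\right) 41 = -82 + 41 i \sqrt{3}$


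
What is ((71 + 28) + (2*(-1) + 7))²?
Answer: 10816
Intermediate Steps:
((71 + 28) + (2*(-1) + 7))² = (99 + (-2 + 7))² = (99 + 5)² = 104² = 10816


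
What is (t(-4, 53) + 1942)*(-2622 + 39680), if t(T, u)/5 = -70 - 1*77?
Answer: 44729006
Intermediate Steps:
t(T, u) = -735 (t(T, u) = 5*(-70 - 1*77) = 5*(-70 - 77) = 5*(-147) = -735)
(t(-4, 53) + 1942)*(-2622 + 39680) = (-735 + 1942)*(-2622 + 39680) = 1207*37058 = 44729006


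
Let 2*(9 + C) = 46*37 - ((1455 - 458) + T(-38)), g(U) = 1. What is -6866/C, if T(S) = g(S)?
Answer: -6866/343 ≈ -20.017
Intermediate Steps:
T(S) = 1
C = 343 (C = -9 + (46*37 - ((1455 - 458) + 1))/2 = -9 + (1702 - (997 + 1))/2 = -9 + (1702 - 1*998)/2 = -9 + (1702 - 998)/2 = -9 + (½)*704 = -9 + 352 = 343)
-6866/C = -6866/343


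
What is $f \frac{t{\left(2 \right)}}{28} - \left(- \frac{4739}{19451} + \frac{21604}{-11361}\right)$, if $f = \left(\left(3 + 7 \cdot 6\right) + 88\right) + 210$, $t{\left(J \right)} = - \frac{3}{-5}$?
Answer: $\frac{41965656877}{4419656220} \approx 9.4952$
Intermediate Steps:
$t{\left(J \right)} = \frac{3}{5}$ ($t{\left(J \right)} = \left(-3\right) \left(- \frac{1}{5}\right) = \frac{3}{5}$)
$f = 343$ ($f = \left(\left(3 + 42\right) + 88\right) + 210 = \left(45 + 88\right) + 210 = 133 + 210 = 343$)
$f \frac{t{\left(2 \right)}}{28} - \left(- \frac{4739}{19451} + \frac{21604}{-11361}\right) = 343 \frac{3}{5 \cdot 28} - \left(- \frac{4739}{19451} + \frac{21604}{-11361}\right) = 343 \cdot \frac{3}{5} \cdot \frac{1}{28} - \left(\left(-4739\right) \frac{1}{19451} + 21604 \left(- \frac{1}{11361}\right)\right) = 343 \cdot \frac{3}{140} - \left(- \frac{4739}{19451} - \frac{21604}{11361}\right) = \frac{147}{20} - - \frac{474059183}{220982811} = \frac{147}{20} + \frac{474059183}{220982811} = \frac{41965656877}{4419656220}$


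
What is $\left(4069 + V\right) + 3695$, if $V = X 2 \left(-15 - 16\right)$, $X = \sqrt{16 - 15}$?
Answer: $7702$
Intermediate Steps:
$X = 1$ ($X = \sqrt{1} = 1$)
$V = -62$ ($V = 1 \cdot 2 \left(-15 - 16\right) = 2 \left(-15 - 16\right) = 2 \left(-31\right) = -62$)
$\left(4069 + V\right) + 3695 = \left(4069 - 62\right) + 3695 = 4007 + 3695 = 7702$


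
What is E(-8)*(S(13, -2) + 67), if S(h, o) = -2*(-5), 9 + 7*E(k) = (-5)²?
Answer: 176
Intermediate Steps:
E(k) = 16/7 (E(k) = -9/7 + (⅐)*(-5)² = -9/7 + (⅐)*25 = -9/7 + 25/7 = 16/7)
S(h, o) = 10
E(-8)*(S(13, -2) + 67) = 16*(10 + 67)/7 = (16/7)*77 = 176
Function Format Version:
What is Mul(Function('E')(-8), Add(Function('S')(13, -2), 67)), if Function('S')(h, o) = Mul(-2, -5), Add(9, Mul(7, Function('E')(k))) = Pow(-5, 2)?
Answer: 176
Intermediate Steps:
Function('E')(k) = Rational(16, 7) (Function('E')(k) = Add(Rational(-9, 7), Mul(Rational(1, 7), Pow(-5, 2))) = Add(Rational(-9, 7), Mul(Rational(1, 7), 25)) = Add(Rational(-9, 7), Rational(25, 7)) = Rational(16, 7))
Function('S')(h, o) = 10
Mul(Function('E')(-8), Add(Function('S')(13, -2), 67)) = Mul(Rational(16, 7), Add(10, 67)) = Mul(Rational(16, 7), 77) = 176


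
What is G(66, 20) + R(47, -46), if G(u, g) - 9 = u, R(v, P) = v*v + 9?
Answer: 2293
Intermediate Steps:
R(v, P) = 9 + v² (R(v, P) = v² + 9 = 9 + v²)
G(u, g) = 9 + u
G(66, 20) + R(47, -46) = (9 + 66) + (9 + 47²) = 75 + (9 + 2209) = 75 + 2218 = 2293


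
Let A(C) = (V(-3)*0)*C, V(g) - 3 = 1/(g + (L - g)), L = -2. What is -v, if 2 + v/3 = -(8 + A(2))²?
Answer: 198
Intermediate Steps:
V(g) = 5/2 (V(g) = 3 + 1/(g + (-2 - g)) = 3 + 1/(-2) = 3 - ½ = 5/2)
A(C) = 0 (A(C) = ((5/2)*0)*C = 0*C = 0)
v = -198 (v = -6 + 3*(-(8 + 0)²) = -6 + 3*(-1*8²) = -6 + 3*(-1*64) = -6 + 3*(-64) = -6 - 192 = -198)
-v = -1*(-198) = 198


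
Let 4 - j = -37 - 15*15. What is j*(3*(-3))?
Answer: -2394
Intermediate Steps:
j = 266 (j = 4 - (-37 - 15*15) = 4 - (-37 - 225) = 4 - 1*(-262) = 4 + 262 = 266)
j*(3*(-3)) = 266*(3*(-3)) = 266*(-9) = -2394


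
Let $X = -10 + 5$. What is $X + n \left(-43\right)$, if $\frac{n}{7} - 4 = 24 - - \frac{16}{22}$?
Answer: $- \frac{95171}{11} \approx -8651.9$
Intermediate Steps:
$X = -5$
$n = \frac{2212}{11}$ ($n = 28 + 7 \left(24 - - \frac{16}{22}\right) = 28 + 7 \left(24 - \left(-16\right) \frac{1}{22}\right) = 28 + 7 \left(24 - - \frac{8}{11}\right) = 28 + 7 \left(24 + \frac{8}{11}\right) = 28 + 7 \cdot \frac{272}{11} = 28 + \frac{1904}{11} = \frac{2212}{11} \approx 201.09$)
$X + n \left(-43\right) = -5 + \frac{2212}{11} \left(-43\right) = -5 - \frac{95116}{11} = - \frac{95171}{11}$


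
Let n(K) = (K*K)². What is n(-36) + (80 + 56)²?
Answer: 1698112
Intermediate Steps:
n(K) = K⁴ (n(K) = (K²)² = K⁴)
n(-36) + (80 + 56)² = (-36)⁴ + (80 + 56)² = 1679616 + 136² = 1679616 + 18496 = 1698112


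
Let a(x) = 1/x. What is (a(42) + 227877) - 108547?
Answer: 5011861/42 ≈ 1.1933e+5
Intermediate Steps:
(a(42) + 227877) - 108547 = (1/42 + 227877) - 108547 = 9570835/42 - 108547 = 5011861/42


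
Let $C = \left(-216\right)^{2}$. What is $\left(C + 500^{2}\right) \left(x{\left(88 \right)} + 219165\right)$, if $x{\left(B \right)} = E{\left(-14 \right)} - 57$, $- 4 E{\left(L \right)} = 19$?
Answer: $64998293732$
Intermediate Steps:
$E{\left(L \right)} = - \frac{19}{4}$ ($E{\left(L \right)} = \left(- \frac{1}{4}\right) 19 = - \frac{19}{4}$)
$C = 46656$
$x{\left(B \right)} = - \frac{247}{4}$ ($x{\left(B \right)} = - \frac{19}{4} - 57 = - \frac{247}{4}$)
$\left(C + 500^{2}\right) \left(x{\left(88 \right)} + 219165\right) = \left(46656 + 500^{2}\right) \left(- \frac{247}{4} + 219165\right) = \left(46656 + 250000\right) \frac{876413}{4} = 296656 \cdot \frac{876413}{4} = 64998293732$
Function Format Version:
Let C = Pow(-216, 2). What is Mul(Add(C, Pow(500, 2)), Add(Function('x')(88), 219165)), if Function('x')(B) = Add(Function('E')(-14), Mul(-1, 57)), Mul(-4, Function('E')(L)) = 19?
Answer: 64998293732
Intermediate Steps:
Function('E')(L) = Rational(-19, 4) (Function('E')(L) = Mul(Rational(-1, 4), 19) = Rational(-19, 4))
C = 46656
Function('x')(B) = Rational(-247, 4) (Function('x')(B) = Add(Rational(-19, 4), Mul(-1, 57)) = Add(Rational(-19, 4), -57) = Rational(-247, 4))
Mul(Add(C, Pow(500, 2)), Add(Function('x')(88), 219165)) = Mul(Add(46656, Pow(500, 2)), Add(Rational(-247, 4), 219165)) = Mul(Add(46656, 250000), Rational(876413, 4)) = Mul(296656, Rational(876413, 4)) = 64998293732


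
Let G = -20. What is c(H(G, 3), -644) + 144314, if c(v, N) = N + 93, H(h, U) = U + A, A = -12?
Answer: 143763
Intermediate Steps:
H(h, U) = -12 + U (H(h, U) = U - 12 = -12 + U)
c(v, N) = 93 + N
c(H(G, 3), -644) + 144314 = (93 - 644) + 144314 = -551 + 144314 = 143763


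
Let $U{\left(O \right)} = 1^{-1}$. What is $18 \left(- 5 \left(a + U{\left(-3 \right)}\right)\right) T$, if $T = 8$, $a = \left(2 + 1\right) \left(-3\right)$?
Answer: $5760$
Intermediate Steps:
$U{\left(O \right)} = 1$
$a = -9$ ($a = 3 \left(-3\right) = -9$)
$18 \left(- 5 \left(a + U{\left(-3 \right)}\right)\right) T = 18 \left(- 5 \left(-9 + 1\right)\right) 8 = 18 \left(\left(-5\right) \left(-8\right)\right) 8 = 18 \cdot 40 \cdot 8 = 720 \cdot 8 = 5760$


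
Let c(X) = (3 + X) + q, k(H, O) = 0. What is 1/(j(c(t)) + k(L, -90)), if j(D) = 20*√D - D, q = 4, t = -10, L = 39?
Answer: 1/403 - 20*I*√3/1209 ≈ 0.0024814 - 0.028653*I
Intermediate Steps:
c(X) = 7 + X (c(X) = (3 + X) + 4 = 7 + X)
j(D) = -D + 20*√D
1/(j(c(t)) + k(L, -90)) = 1/((-(7 - 10) + 20*√(7 - 10)) + 0) = 1/((-1*(-3) + 20*√(-3)) + 0) = 1/((3 + 20*(I*√3)) + 0) = 1/((3 + 20*I*√3) + 0) = 1/(3 + 20*I*√3)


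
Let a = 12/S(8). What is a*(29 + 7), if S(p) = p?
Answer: 54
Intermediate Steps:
a = 3/2 (a = 12/8 = 12*(⅛) = 3/2 ≈ 1.5000)
a*(29 + 7) = 3*(29 + 7)/2 = (3/2)*36 = 54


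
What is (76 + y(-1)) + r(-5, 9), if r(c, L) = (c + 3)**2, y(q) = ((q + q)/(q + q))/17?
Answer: 1361/17 ≈ 80.059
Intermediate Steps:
y(q) = 1/17 (y(q) = ((2*q)/((2*q)))*(1/17) = ((2*q)*(1/(2*q)))*(1/17) = 1*(1/17) = 1/17)
r(c, L) = (3 + c)**2
(76 + y(-1)) + r(-5, 9) = (76 + 1/17) + (3 - 5)**2 = 1293/17 + (-2)**2 = 1293/17 + 4 = 1361/17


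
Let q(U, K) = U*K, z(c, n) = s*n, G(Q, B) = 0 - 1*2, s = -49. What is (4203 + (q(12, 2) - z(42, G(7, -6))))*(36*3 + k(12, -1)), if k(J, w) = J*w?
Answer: 396384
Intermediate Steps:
G(Q, B) = -2 (G(Q, B) = 0 - 2 = -2)
z(c, n) = -49*n
q(U, K) = K*U
(4203 + (q(12, 2) - z(42, G(7, -6))))*(36*3 + k(12, -1)) = (4203 + (2*12 - (-49)*(-2)))*(36*3 + 12*(-1)) = (4203 + (24 - 1*98))*(108 - 12) = (4203 + (24 - 98))*96 = (4203 - 74)*96 = 4129*96 = 396384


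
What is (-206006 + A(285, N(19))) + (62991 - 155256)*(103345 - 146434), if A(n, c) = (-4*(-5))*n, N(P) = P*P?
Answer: 3975406279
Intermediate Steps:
N(P) = P**2
A(n, c) = 20*n
(-206006 + A(285, N(19))) + (62991 - 155256)*(103345 - 146434) = (-206006 + 20*285) + (62991 - 155256)*(103345 - 146434) = (-206006 + 5700) - 92265*(-43089) = -200306 + 3975606585 = 3975406279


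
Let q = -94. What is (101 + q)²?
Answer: 49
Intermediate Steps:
(101 + q)² = (101 - 94)² = 7² = 49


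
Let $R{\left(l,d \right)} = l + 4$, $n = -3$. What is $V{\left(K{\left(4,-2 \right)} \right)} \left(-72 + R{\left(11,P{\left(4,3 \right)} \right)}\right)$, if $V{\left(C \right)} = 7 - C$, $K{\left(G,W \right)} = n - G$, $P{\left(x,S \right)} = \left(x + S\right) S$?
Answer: $-798$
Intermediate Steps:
$P{\left(x,S \right)} = S \left(S + x\right)$ ($P{\left(x,S \right)} = \left(S + x\right) S = S \left(S + x\right)$)
$R{\left(l,d \right)} = 4 + l$
$K{\left(G,W \right)} = -3 - G$
$V{\left(K{\left(4,-2 \right)} \right)} \left(-72 + R{\left(11,P{\left(4,3 \right)} \right)}\right) = \left(7 - \left(-3 - 4\right)\right) \left(-72 + \left(4 + 11\right)\right) = \left(7 - \left(-3 - 4\right)\right) \left(-72 + 15\right) = \left(7 - -7\right) \left(-57\right) = \left(7 + 7\right) \left(-57\right) = 14 \left(-57\right) = -798$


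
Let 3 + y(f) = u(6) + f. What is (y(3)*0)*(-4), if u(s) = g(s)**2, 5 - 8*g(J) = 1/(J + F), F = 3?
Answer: 0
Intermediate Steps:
g(J) = 5/8 - 1/(8*(3 + J)) (g(J) = 5/8 - 1/(8*(J + 3)) = 5/8 - 1/(8*(3 + J)))
u(s) = (14 + 5*s)**2/(64*(3 + s)**2) (u(s) = ((14 + 5*s)/(8*(3 + s)))**2 = (14 + 5*s)**2/(64*(3 + s)**2))
y(f) = -851/324 + f (y(f) = -3 + ((14 + 5*6)**2/(64*(3 + 6)**2) + f) = -3 + ((1/64)*(14 + 30)**2/9**2 + f) = -3 + ((1/64)*(1/81)*44**2 + f) = -3 + ((1/64)*(1/81)*1936 + f) = -3 + (121/324 + f) = -851/324 + f)
(y(3)*0)*(-4) = ((-851/324 + 3)*0)*(-4) = ((121/324)*0)*(-4) = 0*(-4) = 0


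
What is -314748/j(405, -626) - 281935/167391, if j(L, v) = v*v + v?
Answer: -81496525609/32745864375 ≈ -2.4888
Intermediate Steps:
j(L, v) = v + v² (j(L, v) = v² + v = v + v²)
-314748/j(405, -626) - 281935/167391 = -314748*(-1/(626*(1 - 626))) - 281935/167391 = -314748/((-626*(-625))) - 281935*1/167391 = -314748/391250 - 281935/167391 = -314748*1/391250 - 281935/167391 = -157374/195625 - 281935/167391 = -81496525609/32745864375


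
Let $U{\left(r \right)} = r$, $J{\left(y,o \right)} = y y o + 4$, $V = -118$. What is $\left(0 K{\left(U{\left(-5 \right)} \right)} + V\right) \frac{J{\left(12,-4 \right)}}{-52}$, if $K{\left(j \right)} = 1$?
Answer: $-1298$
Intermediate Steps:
$J{\left(y,o \right)} = 4 + o y^{2}$ ($J{\left(y,o \right)} = y^{2} o + 4 = o y^{2} + 4 = 4 + o y^{2}$)
$\left(0 K{\left(U{\left(-5 \right)} \right)} + V\right) \frac{J{\left(12,-4 \right)}}{-52} = \left(0 \cdot 1 - 118\right) \frac{4 - 4 \cdot 12^{2}}{-52} = \left(0 - 118\right) \left(4 - 576\right) \left(- \frac{1}{52}\right) = - 118 \left(4 - 576\right) \left(- \frac{1}{52}\right) = - 118 \left(\left(-572\right) \left(- \frac{1}{52}\right)\right) = \left(-118\right) 11 = -1298$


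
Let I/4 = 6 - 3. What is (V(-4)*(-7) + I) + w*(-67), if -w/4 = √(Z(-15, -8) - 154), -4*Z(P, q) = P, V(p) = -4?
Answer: 40 + 134*I*√601 ≈ 40.0 + 3285.1*I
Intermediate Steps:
Z(P, q) = -P/4
I = 12 (I = 4*(6 - 3) = 4*3 = 12)
w = -2*I*√601 (w = -4*√(-¼*(-15) - 154) = -4*√(15/4 - 154) = -2*I*√601 ≈ -49.031*I)
(V(-4)*(-7) + I) + w*(-67) = (-4*(-7) + 12) - 2*I*√601*(-67) = (28 + 12) + 134*I*√601 = 40 + 134*I*√601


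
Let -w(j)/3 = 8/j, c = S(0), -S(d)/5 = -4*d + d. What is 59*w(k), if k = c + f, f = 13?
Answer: -1416/13 ≈ -108.92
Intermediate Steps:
S(d) = 15*d (S(d) = -5*(-4*d + d) = -(-15)*d = 15*d)
c = 0 (c = 15*0 = 0)
k = 13 (k = 0 + 13 = 13)
w(j) = -24/j
59*w(k) = 59*(-24/13) = -1416/13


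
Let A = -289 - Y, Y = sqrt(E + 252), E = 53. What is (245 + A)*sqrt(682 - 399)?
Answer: sqrt(283)*(-44 - sqrt(305)) ≈ -1034.0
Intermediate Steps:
Y = sqrt(305) (Y = sqrt(53 + 252) = sqrt(305) ≈ 17.464)
A = -289 - sqrt(305) ≈ -306.46
(245 + A)*sqrt(682 - 399) = (245 + (-289 - sqrt(305)))*sqrt(682 - 399) = (-44 - sqrt(305))*sqrt(283) = sqrt(283)*(-44 - sqrt(305))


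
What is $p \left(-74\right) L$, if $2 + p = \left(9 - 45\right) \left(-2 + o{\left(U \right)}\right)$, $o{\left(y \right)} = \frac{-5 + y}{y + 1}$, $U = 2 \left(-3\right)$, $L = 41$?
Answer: $\frac{139564}{5} \approx 27913.0$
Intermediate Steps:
$U = -6$
$o{\left(y \right)} = \frac{-5 + y}{1 + y}$
$p = - \frac{46}{5}$ ($p = -2 + \left(9 - 45\right) \left(-2 + \frac{-5 - 6}{1 - 6}\right) = -2 - 36 \left(-2 + \frac{1}{-5} \left(-11\right)\right) = -2 - 36 \left(-2 - - \frac{11}{5}\right) = -2 - 36 \left(-2 + \frac{11}{5}\right) = -2 - \frac{36}{5} = - \frac{46}{5} \approx -9.2$)
$p \left(-74\right) L = \left(- \frac{46}{5}\right) \left(-74\right) 41 = \frac{3404}{5} \cdot 41 = \frac{139564}{5}$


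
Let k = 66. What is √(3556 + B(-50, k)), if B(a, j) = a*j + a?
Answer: √206 ≈ 14.353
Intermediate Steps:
B(a, j) = a + a*j
√(3556 + B(-50, k)) = √(3556 - 50*(1 + 66)) = √(3556 - 50*67) = √(3556 - 3350) = √206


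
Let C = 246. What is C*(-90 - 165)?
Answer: -62730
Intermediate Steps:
C*(-90 - 165) = 246*(-90 - 165) = 246*(-255) = -62730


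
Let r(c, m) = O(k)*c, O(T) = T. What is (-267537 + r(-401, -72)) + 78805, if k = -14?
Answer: -183118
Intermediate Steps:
r(c, m) = -14*c
(-267537 + r(-401, -72)) + 78805 = (-267537 - 14*(-401)) + 78805 = (-267537 + 5614) + 78805 = -261923 + 78805 = -183118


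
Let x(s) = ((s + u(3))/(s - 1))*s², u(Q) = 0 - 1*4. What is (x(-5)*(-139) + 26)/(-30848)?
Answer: 10373/61696 ≈ 0.16813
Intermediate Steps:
u(Q) = -4 (u(Q) = 0 - 4 = -4)
x(s) = s²*(-4 + s)/(-1 + s) (x(s) = ((s - 4)/(s - 1))*s² = ((-4 + s)/(-1 + s))*s² = s²*(-4 + s)/(-1 + s))
(x(-5)*(-139) + 26)/(-30848) = (((-5)²*(-4 - 5)/(-1 - 5))*(-139) + 26)/(-30848) = ((25*(-9)/(-6))*(-139) + 26)*(-1/30848) = ((25*(-⅙)*(-9))*(-139) + 26)*(-1/30848) = ((75/2)*(-139) + 26)*(-1/30848) = (-10425/2 + 26)*(-1/30848) = -10373/2*(-1/30848) = 10373/61696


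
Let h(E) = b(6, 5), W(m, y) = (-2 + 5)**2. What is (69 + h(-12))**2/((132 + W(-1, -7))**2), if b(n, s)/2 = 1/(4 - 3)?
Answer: 5041/19881 ≈ 0.25356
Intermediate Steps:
W(m, y) = 9 (W(m, y) = 3**2 = 9)
b(n, s) = 2 (b(n, s) = 2/(4 - 3) = 2/1 = 2*1 = 2)
h(E) = 2
(69 + h(-12))**2/((132 + W(-1, -7))**2) = (69 + 2)**2/((132 + 9)**2) = 71**2/(141**2) = 5041/19881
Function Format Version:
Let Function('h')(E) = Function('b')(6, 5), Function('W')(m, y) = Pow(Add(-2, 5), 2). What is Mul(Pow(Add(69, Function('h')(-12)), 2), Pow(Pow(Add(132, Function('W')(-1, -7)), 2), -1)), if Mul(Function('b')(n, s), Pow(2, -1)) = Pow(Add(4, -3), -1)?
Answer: Rational(5041, 19881) ≈ 0.25356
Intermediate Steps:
Function('W')(m, y) = 9 (Function('W')(m, y) = Pow(3, 2) = 9)
Function('b')(n, s) = 2 (Function('b')(n, s) = Mul(2, Pow(Add(4, -3), -1)) = Mul(2, Pow(1, -1)) = Mul(2, 1) = 2)
Function('h')(E) = 2
Mul(Pow(Add(69, Function('h')(-12)), 2), Pow(Pow(Add(132, Function('W')(-1, -7)), 2), -1)) = Mul(Pow(Add(69, 2), 2), Pow(Pow(Add(132, 9), 2), -1)) = Mul(Pow(71, 2), Pow(Pow(141, 2), -1)) = Mul(5041, Pow(19881, -1)) = Mul(5041, Rational(1, 19881)) = Rational(5041, 19881)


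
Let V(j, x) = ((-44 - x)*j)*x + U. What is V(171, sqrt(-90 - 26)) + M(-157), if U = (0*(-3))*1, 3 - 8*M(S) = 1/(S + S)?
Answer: 49828975/2512 - 15048*I*sqrt(29) ≈ 19836.0 - 81036.0*I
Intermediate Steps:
M(S) = 3/8 - 1/(16*S) (M(S) = 3/8 - 1/(8*(S + S)) = 3/8 - 1/(2*S)/8 = 3/8 - 1/(16*S))
U = 0 (U = 0*1 = 0)
V(j, x) = j*x*(-44 - x) (V(j, x) = ((-44 - x)*j)*x + 0 = (j*(-44 - x))*x + 0 = j*x*(-44 - x) + 0 = j*x*(-44 - x))
V(171, sqrt(-90 - 26)) + M(-157) = 171*sqrt(-90 - 26)*(-44 - sqrt(-90 - 26)) + (1/16)*(-1 + 6*(-157))/(-157) = 171*sqrt(-116)*(-44 - sqrt(-116)) + (1/16)*(-1/157)*(-1 - 942) = 171*(2*I*sqrt(29))*(-44 - 2*I*sqrt(29)) + (1/16)*(-1/157)*(-943) = 171*(2*I*sqrt(29))*(-44 - 2*I*sqrt(29)) + 943/2512 = 342*I*sqrt(29)*(-44 - 2*I*sqrt(29)) + 943/2512 = 943/2512 + 342*I*sqrt(29)*(-44 - 2*I*sqrt(29))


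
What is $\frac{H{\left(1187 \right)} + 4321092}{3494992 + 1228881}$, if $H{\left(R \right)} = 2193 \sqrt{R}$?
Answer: $\frac{4321092}{4723873} + \frac{2193 \sqrt{1187}}{4723873} \approx 0.93073$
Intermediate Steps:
$\frac{H{\left(1187 \right)} + 4321092}{3494992 + 1228881} = \frac{2193 \sqrt{1187} + 4321092}{3494992 + 1228881} = \frac{4321092 + 2193 \sqrt{1187}}{4723873} = \left(4321092 + 2193 \sqrt{1187}\right) \frac{1}{4723873} = \frac{4321092}{4723873} + \frac{2193 \sqrt{1187}}{4723873}$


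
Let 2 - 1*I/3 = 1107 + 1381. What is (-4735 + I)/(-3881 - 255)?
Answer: 12193/4136 ≈ 2.9480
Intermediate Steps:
I = -7458 (I = 6 - 3*(1107 + 1381) = 6 - 3*2488 = 6 - 7464 = -7458)
(-4735 + I)/(-3881 - 255) = (-4735 - 7458)/(-3881 - 255) = -12193/(-4136) = -12193*(-1/4136) = 12193/4136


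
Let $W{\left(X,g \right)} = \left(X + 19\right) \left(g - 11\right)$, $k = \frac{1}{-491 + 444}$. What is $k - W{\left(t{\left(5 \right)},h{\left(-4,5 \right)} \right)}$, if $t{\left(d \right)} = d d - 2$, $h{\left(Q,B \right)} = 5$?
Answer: $\frac{11843}{47} \approx 251.98$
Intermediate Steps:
$k = - \frac{1}{47}$ ($k = \frac{1}{-47} = - \frac{1}{47} \approx -0.021277$)
$t{\left(d \right)} = -2 + d^{2}$ ($t{\left(d \right)} = d^{2} - 2 = -2 + d^{2}$)
$W{\left(X,g \right)} = \left(-11 + g\right) \left(19 + X\right)$ ($W{\left(X,g \right)} = \left(19 + X\right) \left(-11 + g\right) = \left(-11 + g\right) \left(19 + X\right)$)
$k - W{\left(t{\left(5 \right)},h{\left(-4,5 \right)} \right)} = - \frac{1}{47} - \left(-209 - 11 \left(-2 + 5^{2}\right) + 19 \cdot 5 + \left(-2 + 5^{2}\right) 5\right) = - \frac{1}{47} - \left(-209 - 11 \left(-2 + 25\right) + 95 + \left(-2 + 25\right) 5\right) = - \frac{1}{47} - \left(-209 - 253 + 95 + 23 \cdot 5\right) = - \frac{1}{47} - \left(-209 - 253 + 95 + 115\right) = - \frac{1}{47} - -252 = - \frac{1}{47} + 252 = \frac{11843}{47}$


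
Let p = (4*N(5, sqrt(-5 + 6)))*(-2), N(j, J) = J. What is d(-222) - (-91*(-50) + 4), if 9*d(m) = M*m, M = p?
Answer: -13070/3 ≈ -4356.7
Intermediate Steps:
p = -8 (p = (4*sqrt(-5 + 6))*(-2) = (4*sqrt(1))*(-2) = (4*1)*(-2) = 4*(-2) = -8)
M = -8
d(m) = -8*m/9 (d(m) = (-8*m)/9 = -8*m/9)
d(-222) - (-91*(-50) + 4) = -8/9*(-222) - (-91*(-50) + 4) = 592/3 - (4550 + 4) = 592/3 - 1*4554 = 592/3 - 4554 = -13070/3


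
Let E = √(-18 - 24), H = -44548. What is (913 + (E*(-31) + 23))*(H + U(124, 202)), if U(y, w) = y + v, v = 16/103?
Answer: -4282814016/103 + 141845336*I*√42/103 ≈ -4.1581e+7 + 8.9249e+6*I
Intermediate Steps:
E = I*√42 (E = √(-42) = I*√42 ≈ 6.4807*I)
v = 16/103 (v = 16*(1/103) = 16/103 ≈ 0.15534)
U(y, w) = 16/103 + y (U(y, w) = y + 16/103 = 16/103 + y)
(913 + (E*(-31) + 23))*(H + U(124, 202)) = (913 + ((I*√42)*(-31) + 23))*(-44548 + (16/103 + 124)) = (913 + (-31*I*√42 + 23))*(-44548 + 12788/103) = (913 + (23 - 31*I*√42))*(-4575656/103) = (936 - 31*I*√42)*(-4575656/103) = -4282814016/103 + 141845336*I*√42/103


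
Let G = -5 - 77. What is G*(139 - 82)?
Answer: -4674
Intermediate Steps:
G = -82
G*(139 - 82) = -82*(139 - 82) = -82*57 = -4674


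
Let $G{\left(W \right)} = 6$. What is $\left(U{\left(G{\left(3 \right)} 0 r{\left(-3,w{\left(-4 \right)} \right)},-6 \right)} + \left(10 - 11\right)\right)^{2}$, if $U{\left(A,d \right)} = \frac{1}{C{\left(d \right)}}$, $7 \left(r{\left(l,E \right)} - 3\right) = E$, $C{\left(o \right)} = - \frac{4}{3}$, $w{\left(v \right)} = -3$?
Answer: $\frac{49}{16} \approx 3.0625$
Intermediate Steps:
$C{\left(o \right)} = - \frac{4}{3}$ ($C{\left(o \right)} = \left(-4\right) \frac{1}{3} = - \frac{4}{3}$)
$r{\left(l,E \right)} = 3 + \frac{E}{7}$
$U{\left(A,d \right)} = - \frac{3}{4}$ ($U{\left(A,d \right)} = \frac{1}{- \frac{4}{3}} = - \frac{3}{4}$)
$\left(U{\left(G{\left(3 \right)} 0 r{\left(-3,w{\left(-4 \right)} \right)},-6 \right)} + \left(10 - 11\right)\right)^{2} = \left(- \frac{3}{4} + \left(10 - 11\right)\right)^{2} = \left(- \frac{3}{4} - 1\right)^{2} = \left(- \frac{7}{4}\right)^{2} = \frac{49}{16}$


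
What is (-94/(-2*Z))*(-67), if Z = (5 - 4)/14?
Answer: -44086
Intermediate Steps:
Z = 1/14 (Z = 1*(1/14) = 1/14 ≈ 0.071429)
(-94/(-2*Z))*(-67) = (-94/(-2*1/14))*(-67) = (-94/(-⅐))*(-67) = -7*(-94)*(-67) = 658*(-67) = -44086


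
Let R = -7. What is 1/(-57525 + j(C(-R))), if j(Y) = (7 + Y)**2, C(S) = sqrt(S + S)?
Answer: -28731/1650939350 - 7*sqrt(14)/1650939350 ≈ -1.7419e-5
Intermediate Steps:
C(S) = sqrt(2)*sqrt(S) (C(S) = sqrt(2*S) = sqrt(2)*sqrt(S))
1/(-57525 + j(C(-R))) = 1/(-57525 + (7 + sqrt(2)*sqrt(-1*(-7)))**2) = 1/(-57525 + (7 + sqrt(2)*sqrt(7))**2) = 1/(-57525 + (7 + sqrt(14))**2)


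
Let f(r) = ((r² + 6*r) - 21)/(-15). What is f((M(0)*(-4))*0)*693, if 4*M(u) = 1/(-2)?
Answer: 4851/5 ≈ 970.20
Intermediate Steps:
M(u) = -⅛ (M(u) = (¼)/(-2) = (¼)*(-½) = -⅛)
f(r) = 7/5 - 2*r/5 - r²/15 (f(r) = (-21 + r² + 6*r)*(-1/15) = 7/5 - 2*r/5 - r²/15)
f((M(0)*(-4))*0)*693 = (7/5 - 2*(-⅛*(-4))*0/5 - (-⅛*(-4)*0)²/15)*693 = (7/5 - 0/5 - ((½)*0)²/15)*693 = (7/5 - ⅖*0 - 1/15*0²)*693 = (7/5 + 0 - 1/15*0)*693 = (7/5 + 0 + 0)*693 = (7/5)*693 = 4851/5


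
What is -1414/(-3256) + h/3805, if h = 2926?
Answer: 7453663/6194540 ≈ 1.2033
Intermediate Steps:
-1414/(-3256) + h/3805 = -1414/(-3256) + 2926/3805 = -1414*(-1/3256) + 2926*(1/3805) = 707/1628 + 2926/3805 = 7453663/6194540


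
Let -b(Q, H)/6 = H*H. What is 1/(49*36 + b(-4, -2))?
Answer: 1/1740 ≈ 0.00057471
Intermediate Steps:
b(Q, H) = -6*H² (b(Q, H) = -6*H*H = -6*H²)
1/(49*36 + b(-4, -2)) = 1/(49*36 - 6*(-2)²) = 1/(1764 - 6*4) = 1/(1764 - 24) = 1/1740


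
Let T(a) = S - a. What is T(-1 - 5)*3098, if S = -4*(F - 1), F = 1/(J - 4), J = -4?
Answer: 32529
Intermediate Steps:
F = -1/8 (F = 1/(-4 - 4) = 1/(-8) = -1/8 ≈ -0.12500)
S = 9/2 (S = -4*(-1/8 - 1) = -4*(-9/8) = 9/2 ≈ 4.5000)
T(a) = 9/2 - a
T(-1 - 5)*3098 = (9/2 - (-1 - 5))*3098 = (9/2 - 1*(-6))*3098 = (9/2 + 6)*3098 = (21/2)*3098 = 32529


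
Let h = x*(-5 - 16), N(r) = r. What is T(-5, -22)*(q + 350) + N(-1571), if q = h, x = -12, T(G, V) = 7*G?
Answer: -22641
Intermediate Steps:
h = 252 (h = -12*(-5 - 16) = -12*(-21) = 252)
q = 252
T(-5, -22)*(q + 350) + N(-1571) = (7*(-5))*(252 + 350) - 1571 = -35*602 - 1571 = -21070 - 1571 = -22641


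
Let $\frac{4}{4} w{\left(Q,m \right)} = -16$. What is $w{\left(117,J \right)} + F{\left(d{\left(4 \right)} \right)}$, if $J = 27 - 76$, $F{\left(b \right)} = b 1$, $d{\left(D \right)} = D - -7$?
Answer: $-5$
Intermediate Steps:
$d{\left(D \right)} = 7 + D$ ($d{\left(D \right)} = D + 7 = 7 + D$)
$F{\left(b \right)} = b$
$J = -49$
$w{\left(Q,m \right)} = -16$
$w{\left(117,J \right)} + F{\left(d{\left(4 \right)} \right)} = -16 + \left(7 + 4\right) = -16 + 11 = -5$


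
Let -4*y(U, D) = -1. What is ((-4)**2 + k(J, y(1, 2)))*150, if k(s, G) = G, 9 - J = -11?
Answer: 4875/2 ≈ 2437.5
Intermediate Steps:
J = 20 (J = 9 - 1*(-11) = 9 + 11 = 20)
y(U, D) = 1/4 (y(U, D) = -1/4*(-1) = 1/4)
((-4)**2 + k(J, y(1, 2)))*150 = ((-4)**2 + 1/4)*150 = (16 + 1/4)*150 = (65/4)*150 = 4875/2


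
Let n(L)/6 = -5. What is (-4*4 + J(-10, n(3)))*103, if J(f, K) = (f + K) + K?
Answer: -8858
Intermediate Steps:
n(L) = -30 (n(L) = 6*(-5) = -30)
J(f, K) = f + 2*K (J(f, K) = (K + f) + K = f + 2*K)
(-4*4 + J(-10, n(3)))*103 = (-4*4 + (-10 + 2*(-30)))*103 = (-16 + (-10 - 60))*103 = (-16 - 70)*103 = -86*103 = -8858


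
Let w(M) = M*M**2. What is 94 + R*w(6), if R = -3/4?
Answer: -68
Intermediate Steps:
R = -3/4 (R = -3*1/4 = -3/4 ≈ -0.75000)
w(M) = M**3
94 + R*w(6) = 94 - 3/4*6**3 = 94 - 3/4*216 = 94 - 162 = -68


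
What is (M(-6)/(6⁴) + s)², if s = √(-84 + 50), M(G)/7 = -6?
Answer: (-7 + 216*I*√34)²/46656 ≈ -33.999 - 0.37793*I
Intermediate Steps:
M(G) = -42 (M(G) = 7*(-6) = -42)
s = I*√34 (s = √(-34) = I*√34 ≈ 5.8309*I)
(M(-6)/(6⁴) + s)² = (-42/(6⁴) + I*√34)² = (-42/1296 + I*√34)² = (-42*1/1296 + I*√34)² = (-7/216 + I*√34)²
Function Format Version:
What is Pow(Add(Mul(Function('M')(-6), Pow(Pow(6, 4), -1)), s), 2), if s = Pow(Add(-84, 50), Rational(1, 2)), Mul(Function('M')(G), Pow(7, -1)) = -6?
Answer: Mul(Rational(1, 46656), Pow(Add(-7, Mul(216, I, Pow(34, Rational(1, 2)))), 2)) ≈ Add(-33.999, Mul(-0.37793, I))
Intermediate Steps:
Function('M')(G) = -42 (Function('M')(G) = Mul(7, -6) = -42)
s = Mul(I, Pow(34, Rational(1, 2))) (s = Pow(-34, Rational(1, 2)) = Mul(I, Pow(34, Rational(1, 2))) ≈ Mul(5.8309, I))
Pow(Add(Mul(Function('M')(-6), Pow(Pow(6, 4), -1)), s), 2) = Pow(Add(Mul(-42, Pow(Pow(6, 4), -1)), Mul(I, Pow(34, Rational(1, 2)))), 2) = Pow(Add(Mul(-42, Pow(1296, -1)), Mul(I, Pow(34, Rational(1, 2)))), 2) = Pow(Add(Mul(-42, Rational(1, 1296)), Mul(I, Pow(34, Rational(1, 2)))), 2) = Pow(Add(Rational(-7, 216), Mul(I, Pow(34, Rational(1, 2)))), 2)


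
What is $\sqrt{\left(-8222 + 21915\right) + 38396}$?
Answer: $\sqrt{52089} \approx 228.23$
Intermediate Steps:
$\sqrt{\left(-8222 + 21915\right) + 38396} = \sqrt{13693 + 38396} = \sqrt{52089}$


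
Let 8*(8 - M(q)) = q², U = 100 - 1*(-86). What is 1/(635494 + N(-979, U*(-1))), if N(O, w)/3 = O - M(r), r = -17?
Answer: 8/5061131 ≈ 1.5807e-6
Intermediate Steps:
U = 186 (U = 100 + 86 = 186)
M(q) = 8 - q²/8
N(O, w) = 675/8 + 3*O (N(O, w) = 3*(O - (8 - ⅛*(-17)²)) = 3*(O - (8 - ⅛*289)) = 3*(O - (8 - 289/8)) = 3*(O - 1*(-225/8)) = 3*(O + 225/8) = 3*(225/8 + O) = 675/8 + 3*O)
1/(635494 + N(-979, U*(-1))) = 1/(635494 + (675/8 + 3*(-979))) = 1/(635494 + (675/8 - 2937)) = 1/(635494 - 22821/8) = 1/(5061131/8) = 8/5061131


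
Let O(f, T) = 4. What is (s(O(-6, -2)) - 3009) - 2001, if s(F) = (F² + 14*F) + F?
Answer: -4934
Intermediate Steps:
s(F) = F² + 15*F
(s(O(-6, -2)) - 3009) - 2001 = (4*(15 + 4) - 3009) - 2001 = (4*19 - 3009) - 2001 = (76 - 3009) - 2001 = -2933 - 2001 = -4934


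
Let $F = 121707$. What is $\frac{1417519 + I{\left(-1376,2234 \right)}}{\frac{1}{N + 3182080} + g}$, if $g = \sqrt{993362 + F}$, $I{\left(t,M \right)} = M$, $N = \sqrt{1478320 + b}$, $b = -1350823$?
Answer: $\frac{1419753 \left(3182080 + \sqrt{127497}\right)}{1 + \sqrt{1115069} \left(3182080 + \sqrt{127497}\right)} \approx 1344.5$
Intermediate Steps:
$N = \sqrt{127497}$ ($N = \sqrt{1478320 - 1350823} = \sqrt{127497} \approx 357.07$)
$g = \sqrt{1115069}$ ($g = \sqrt{993362 + 121707} = \sqrt{1115069} \approx 1056.0$)
$\frac{1417519 + I{\left(-1376,2234 \right)}}{\frac{1}{N + 3182080} + g} = \frac{1417519 + 2234}{\frac{1}{\sqrt{127497} + 3182080} + \sqrt{1115069}} = \frac{1419753}{\frac{1}{3182080 + \sqrt{127497}} + \sqrt{1115069}} = \frac{1419753}{\sqrt{1115069} + \frac{1}{3182080 + \sqrt{127497}}}$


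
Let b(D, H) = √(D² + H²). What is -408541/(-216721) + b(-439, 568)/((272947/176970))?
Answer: 408541/216721 + 176970*√515345/272947 ≈ 467.33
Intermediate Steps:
-408541/(-216721) + b(-439, 568)/((272947/176970)) = -408541/(-216721) + √((-439)² + 568²)/((272947/176970)) = -408541*(-1/216721) + √(192721 + 322624)/((272947*(1/176970))) = 408541/216721 + √515345/(272947/176970) = 408541/216721 + √515345*(176970/272947) = 408541/216721 + 176970*√515345/272947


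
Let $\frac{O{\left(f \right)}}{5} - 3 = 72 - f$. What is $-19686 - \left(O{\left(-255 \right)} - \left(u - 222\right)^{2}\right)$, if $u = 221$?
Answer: $-21335$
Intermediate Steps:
$O{\left(f \right)} = 375 - 5 f$ ($O{\left(f \right)} = 15 + 5 \left(72 - f\right) = 15 - \left(-360 + 5 f\right) = 375 - 5 f$)
$-19686 - \left(O{\left(-255 \right)} - \left(u - 222\right)^{2}\right) = -19686 - \left(\left(375 - -1275\right) - \left(221 - 222\right)^{2}\right) = -19686 - \left(\left(375 + 1275\right) - \left(-1\right)^{2}\right) = -19686 - \left(1650 - 1\right) = -19686 - 1649 = -21335$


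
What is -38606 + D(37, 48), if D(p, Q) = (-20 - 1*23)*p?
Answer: -40197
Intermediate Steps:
D(p, Q) = -43*p (D(p, Q) = (-20 - 23)*p = -43*p)
-38606 + D(37, 48) = -38606 - 43*37 = -38606 - 1591 = -40197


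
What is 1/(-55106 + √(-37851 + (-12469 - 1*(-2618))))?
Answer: -27553/1518359469 - I*√47702/3036718938 ≈ -1.8147e-5 - 7.1922e-8*I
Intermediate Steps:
1/(-55106 + √(-37851 + (-12469 - 1*(-2618)))) = 1/(-55106 + √(-37851 + (-12469 + 2618))) = 1/(-55106 + √(-37851 - 9851)) = 1/(-55106 + √(-47702)) = 1/(-55106 + I*√47702)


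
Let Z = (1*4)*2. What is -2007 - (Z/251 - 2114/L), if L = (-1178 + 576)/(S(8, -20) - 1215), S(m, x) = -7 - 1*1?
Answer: 24691028/10793 ≈ 2287.7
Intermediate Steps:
Z = 8 (Z = 4*2 = 8)
S(m, x) = -8 (S(m, x) = -7 - 1 = -8)
L = 602/1223 (L = (-1178 + 576)/(-8 - 1215) = -602/(-1223) = -602*(-1/1223) = 602/1223 ≈ 0.49223)
-2007 - (Z/251 - 2114/L) = -2007 - (8/251 - 2114/602/1223) = -2007 - (8*(1/251) - 2114*1223/602) = -2007 - (8/251 - 184673/43) = -2007 - 1*(-46352579/10793) = -2007 + 46352579/10793 = 24691028/10793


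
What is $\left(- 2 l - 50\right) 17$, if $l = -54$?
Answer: $986$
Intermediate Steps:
$\left(- 2 l - 50\right) 17 = \left(\left(-2\right) \left(-54\right) - 50\right) 17 = \left(108 - 50\right) 17 = 58 \cdot 17 = 986$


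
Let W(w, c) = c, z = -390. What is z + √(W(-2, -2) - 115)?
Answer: -390 + 3*I*√13 ≈ -390.0 + 10.817*I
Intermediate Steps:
z + √(W(-2, -2) - 115) = -390 + √(-2 - 115) = -390 + √(-117) = -390 + 3*I*√13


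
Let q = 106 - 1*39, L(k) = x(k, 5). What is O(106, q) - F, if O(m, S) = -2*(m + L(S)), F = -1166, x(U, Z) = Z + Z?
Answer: 934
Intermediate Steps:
x(U, Z) = 2*Z
L(k) = 10 (L(k) = 2*5 = 10)
q = 67 (q = 106 - 39 = 67)
O(m, S) = -20 - 2*m (O(m, S) = -2*(m + 10) = -2*(10 + m) = -20 - 2*m)
O(106, q) - F = (-20 - 2*106) - 1*(-1166) = (-20 - 212) + 1166 = -232 + 1166 = 934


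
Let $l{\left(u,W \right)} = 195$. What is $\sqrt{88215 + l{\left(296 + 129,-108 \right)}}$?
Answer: $\sqrt{88410} \approx 297.34$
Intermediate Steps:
$\sqrt{88215 + l{\left(296 + 129,-108 \right)}} = \sqrt{88215 + 195} = \sqrt{88410}$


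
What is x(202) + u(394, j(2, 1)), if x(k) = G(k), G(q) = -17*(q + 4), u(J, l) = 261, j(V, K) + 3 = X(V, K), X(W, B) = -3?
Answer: -3241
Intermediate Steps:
j(V, K) = -6 (j(V, K) = -3 - 3 = -6)
G(q) = -68 - 17*q (G(q) = -17*(4 + q) = -68 - 17*q)
x(k) = -68 - 17*k
x(202) + u(394, j(2, 1)) = (-68 - 17*202) + 261 = (-68 - 3434) + 261 = -3502 + 261 = -3241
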